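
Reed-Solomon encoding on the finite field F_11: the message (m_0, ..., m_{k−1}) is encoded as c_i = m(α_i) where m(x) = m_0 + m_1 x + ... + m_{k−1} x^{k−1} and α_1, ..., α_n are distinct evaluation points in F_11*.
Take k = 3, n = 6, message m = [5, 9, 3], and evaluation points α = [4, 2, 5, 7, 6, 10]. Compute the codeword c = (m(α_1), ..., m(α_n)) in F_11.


c = [1, 2, 4, 6, 2, 10]

Message polynomial: m(x) = 5 + 9·x + 3·x^2 (mod 11).
For each evaluation point α_i, compute m(α_i) mod 11:
  α_1 = 4: Horner steps 3 → 10 → 1, so m(4) = 1.
  α_2 = 2: Horner steps 3 → 4 → 2, so m(2) = 2.
  α_3 = 5: Horner steps 3 → 2 → 4, so m(5) = 4.
  α_4 = 7: Horner steps 3 → 8 → 6, so m(7) = 6.
  α_5 = 6: Horner steps 3 → 5 → 2, so m(6) = 2.
  α_6 = 10: Horner steps 3 → 6 → 10, so m(10) = 10.
Codeword c = [1, 2, 4, 6, 2, 10] ∈ F_11^6.


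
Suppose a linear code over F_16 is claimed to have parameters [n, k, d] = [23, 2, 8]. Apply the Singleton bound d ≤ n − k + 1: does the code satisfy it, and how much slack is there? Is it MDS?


Singleton RHS = n − k + 1 = 22, slack = 14, bound satisfied, not MDS.

Singleton bound: d ≤ n − k + 1.
Here n = 23, k = 2, so n − k + 1 = 22.
Given d = 8, check d ≤ 22: YES.
Slack = (n − k + 1) − d = 14.
The code is NOT MDS (slack = 14 > 0).
Description: the claimed parameters are [23, 2, 8]_16; such a code would be non-MDS.


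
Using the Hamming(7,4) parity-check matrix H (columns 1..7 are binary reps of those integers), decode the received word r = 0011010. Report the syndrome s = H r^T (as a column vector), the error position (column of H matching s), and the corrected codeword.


s = (0, 0, 1)^T, error position = 1, corrected codeword c = 1011010

Compute s = H r^T mod 2 one row at a time:
  s_1 = 1 + 0 + 1 + 0 = 2 ≡ 0 (mod 2).
  s_2 = 0 + 1 + 1 + 0 = 2 ≡ 0 (mod 2).
  s_3 = 0 + 1 + 0 + 0 = 1 ≡ 1 (mod 2).
s = (0, 0, 1)^T — this equals column 1 of H (binary 001), so error is at position 1.
Correct: flip bit 1 of r = 0011010 to get c = 1011010.


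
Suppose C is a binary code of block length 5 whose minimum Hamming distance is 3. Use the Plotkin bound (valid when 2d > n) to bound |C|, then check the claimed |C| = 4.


Plotkin bound M ≤ 6; given |C| = 4 ≤ bound (satisfied).

Check applicability: 2d = 6, n = 5.
2d − n = 1 > 0, so Plotkin applies.
Compute d/(2d−n) = 3/1 ≈ 3.0000.
⌊d/(2d−n)⌋ = 3.
Plotkin bound: M ≤ 2·3 = 6.
Given |C| = 4, check: satisfied.
This |C| is below the Plotkin bound.


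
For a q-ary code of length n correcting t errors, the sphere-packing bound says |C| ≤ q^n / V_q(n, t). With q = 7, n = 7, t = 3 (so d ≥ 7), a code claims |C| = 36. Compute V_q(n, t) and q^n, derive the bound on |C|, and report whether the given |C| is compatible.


V_q(n, t) = 8359, q^n = 823543, Hamming bound = 98, |C| = 36 ≤ bound (satisfied).

Step 1: Compute V_q(n, t) = Σ_{j=0}^3 C(n, j) (q−1)^j.
  j = 0: C(7,0)·(6)^0 = 1·1 = 1.
  j = 1: C(7,1)·(6)^1 = 7·6 = 42.
  j = 2: C(7,2)·(6)^2 = 21·36 = 756.
  j = 3: C(7,3)·(6)^3 = 35·216 = 7560.
  V_q(n, t) = 1 + 42 + 756 + 7560 = 8359.
Step 2: q^n = 7^7 = 823543.
Step 3: Hamming bound ⌊q^n / V_q(n,t)⌋ = ⌊823543/8359⌋ = 98.
Step 4: Compare |C| = 36 to 98: satisfied.
The claimed |C| lies below the Hamming bound.


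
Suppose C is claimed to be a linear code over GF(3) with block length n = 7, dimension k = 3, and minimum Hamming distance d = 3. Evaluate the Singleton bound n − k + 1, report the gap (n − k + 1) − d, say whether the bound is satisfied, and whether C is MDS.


Singleton RHS = n − k + 1 = 5, slack = 2, bound satisfied, not MDS.

Singleton bound: d ≤ n − k + 1.
Here n = 7, k = 3, so n − k + 1 = 5.
Given d = 3, check d ≤ 5: YES.
Slack = (n − k + 1) − d = 2.
The code is NOT MDS (slack = 2 > 0).
Description: the claimed parameters are [7, 3, 3]_3; such a code would be non-MDS.


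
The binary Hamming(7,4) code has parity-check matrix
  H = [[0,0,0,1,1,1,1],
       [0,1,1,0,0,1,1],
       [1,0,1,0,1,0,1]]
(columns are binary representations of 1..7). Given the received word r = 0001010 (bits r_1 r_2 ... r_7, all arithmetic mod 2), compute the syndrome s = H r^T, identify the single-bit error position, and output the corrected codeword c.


s = (0, 1, 0)^T, error position = 2, corrected codeword c = 0101010

Compute s = H r^T mod 2 one row at a time:
  s_1 = 1 + 0 + 1 + 0 = 2 ≡ 0 (mod 2).
  s_2 = 0 + 0 + 1 + 0 = 1 ≡ 1 (mod 2).
  s_3 = 0 + 0 + 0 + 0 = 0 ≡ 0 (mod 2).
s = (0, 1, 0)^T — this equals column 2 of H (binary 010), so error is at position 2.
Correct: flip bit 2 of r = 0001010 to get c = 0101010.


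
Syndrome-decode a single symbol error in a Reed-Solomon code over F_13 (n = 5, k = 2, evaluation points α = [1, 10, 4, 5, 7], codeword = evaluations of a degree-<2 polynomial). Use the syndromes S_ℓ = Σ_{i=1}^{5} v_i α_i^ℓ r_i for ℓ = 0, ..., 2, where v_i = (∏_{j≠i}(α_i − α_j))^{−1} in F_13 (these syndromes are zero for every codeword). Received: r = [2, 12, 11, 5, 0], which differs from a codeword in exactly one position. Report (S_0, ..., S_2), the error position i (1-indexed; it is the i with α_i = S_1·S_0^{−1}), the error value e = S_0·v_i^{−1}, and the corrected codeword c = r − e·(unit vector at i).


S = (8, 6, 11), error at position 3, error magnitude e = 10, c = [2, 12, 1, 5, 0].

Step 1: column multipliers v_i = (∏_{j≠i}(α_i − α_j))^{−1} mod 13.
  i = 1 (α = 1): (1−10)(1−4)(1−5)(1−7) = (−9)·(−3)·(−4)·(−6) = 648 ≡ 11, so v_1 = 11^{−1} = 6 (mod 13).
  i = 2 (α = 10): (10−1)(10−4)(10−5)(10−7) = 9·6·5·3 = 810 ≡ 4, so v_2 = 4^{−1} = 10 (mod 13).
  i = 3 (α = 4): (4−1)(4−10)(4−5)(4−7) = 3·(−6)·(−1)·(−3) = −54 ≡ 11, so v_3 = 11^{−1} = 6 (mod 13).
  i = 4 (α = 5): (5−1)(5−10)(5−4)(5−7) = 4·(−5)·1·(−2) = 40 ≡ 1, so v_4 = 1^{−1} = 1 (mod 13).
  i = 5 (α = 7): (7−1)(7−10)(7−4)(7−5) = 6·(−3)·3·2 = −108 ≡ 9, so v_5 = 9^{−1} = 3 (mod 13).
  v = [6, 10, 6, 1, 3].
Step 2: syndromes of r = [2, 12, 11, 5, 0] (all sums mod 13).
  S_0 = Σ v_i r_i = 6·2 + 10·12 + 6·11 + 1·5 + 3·0 = 203 ≡ 8.
  S_1 = Σ v_i α_i r_i = 6·1·2 + 10·10·12 + 6·4·11 + 1·5·5 + 3·7·0 = 1501 ≡ 6.
  α_i^2 mod 13 = [1, 9, 3, 12, 10].
  S_2 = Σ v_i α_i^2 r_i = 6·1·2 + 10·9·12 + 6·3·11 + 1·12·5 + 3·10·0 = 1350 ≡ 11.
  S = (8, 6, 11) ≠ 0, so r is not a codeword (an error is present).
Step 3: locate the error. For a single error e at position i, S_ℓ = v_i·e·α_i^ℓ, so α_err = S_1/S_0.
  S_0^{−1} = 8^{−1} = 5 (mod 13), so α_err = 6·5 = 30 ≡ 4 = α_3. Error position i = 3.
  Consistency check: S_2/S_1 = 11·11 = 121 ≡ 4 = α_err ✓ (single-error assumption holds).
Step 4: error magnitude e = S_0/v_3 = S_0·∏_{j≠3}(α_3 − α_j) = 8·11 = 88 ≡ 10 (mod 13).
Step 5: correct position 3: c_3 = r_3 − e = 11 − 10 ≡ 1 (mod 13). Hence c = [2, 12, 1, 5, 0].
  Check: interpolating c through the α_i gives m(x) = 11 + 4·x (degree < 2) with m(α_i) = c_i for every i, so c is indeed a codeword.


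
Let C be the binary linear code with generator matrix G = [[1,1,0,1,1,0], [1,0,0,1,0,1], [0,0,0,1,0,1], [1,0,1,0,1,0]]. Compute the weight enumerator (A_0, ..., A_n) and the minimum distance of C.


Weight distribution: A_0 = 1, A_1 = 1, A_2 = 2, A_3 = 6, A_4 = 5, A_5 = 1. Minimum distance d = 1.

Enumerate all 2^4 = 16 messages m ∈ F_2^4.
For each, compute codeword c = mG in F_2^6, then tally its weight.
  m = 0000 → c = 000000, weight = 0.
  m = 1000 → c = 110110, weight = 4.
  m = 0100 → c = 100101, weight = 3.
  m = 1100 → c = 010011, weight = 3.
  m = 0010 → c = 000101, weight = 2.
  m = 1010 → c = 110011, weight = 4.
  m = 0110 → c = 100000, weight = 1.
  m = 1110 → c = 010110, weight = 3.
  m = 0001 → c = 101010, weight = 3.
  m = 1001 → c = 011100, weight = 3.
  m = 0101 → c = 001111, weight = 4.
  m = 1101 → c = 111001, weight = 4.
  m = 0011 → c = 101111, weight = 5.
  m = 1011 → c = 011001, weight = 3.
  m = 0111 → c = 001010, weight = 2.
  m = 1111 → c = 111100, weight = 4.
Tally weights:
  weight 0: 1 codewords.
  weight 1: 1 codewords.
  weight 2: 2 codewords.
  weight 3: 6 codewords.
  weight 4: 5 codewords.
  weight 5: 1 codewords.
Minimum distance d = smallest w > 0 with A_w > 0 = 1.
Sanity: Σ A_w = 16 = 2^4 = 16 ✓.


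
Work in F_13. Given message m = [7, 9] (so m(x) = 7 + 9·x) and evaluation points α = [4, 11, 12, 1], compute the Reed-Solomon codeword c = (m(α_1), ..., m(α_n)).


c = [4, 2, 11, 3]

Message polynomial: m(x) = 7 + 9·x (mod 13).
For each evaluation point α_i, compute m(α_i) mod 13:
  α_1 = 4: Horner steps 9 → 4, so m(4) = 4.
  α_2 = 11: Horner steps 9 → 2, so m(11) = 2.
  α_3 = 12: Horner steps 9 → 11, so m(12) = 11.
  α_4 = 1: Horner steps 9 → 3, so m(1) = 3.
Codeword c = [4, 2, 11, 3] ∈ F_13^4.


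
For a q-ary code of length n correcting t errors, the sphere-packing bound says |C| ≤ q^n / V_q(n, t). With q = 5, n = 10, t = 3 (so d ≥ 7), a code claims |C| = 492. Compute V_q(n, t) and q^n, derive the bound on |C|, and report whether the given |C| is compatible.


V_q(n, t) = 8441, q^n = 9765625, Hamming bound = 1156, |C| = 492 ≤ bound (satisfied).

Step 1: Compute V_q(n, t) = Σ_{j=0}^3 C(n, j) (q−1)^j.
  j = 0: C(10,0)·(4)^0 = 1·1 = 1.
  j = 1: C(10,1)·(4)^1 = 10·4 = 40.
  j = 2: C(10,2)·(4)^2 = 45·16 = 720.
  j = 3: C(10,3)·(4)^3 = 120·64 = 7680.
  V_q(n, t) = 1 + 40 + 720 + 7680 = 8441.
Step 2: q^n = 5^10 = 9765625.
Step 3: Hamming bound ⌊q^n / V_q(n,t)⌋ = ⌊9765625/8441⌋ = 1156.
Step 4: Compare |C| = 492 to 1156: satisfied.
The claimed |C| lies below the Hamming bound.


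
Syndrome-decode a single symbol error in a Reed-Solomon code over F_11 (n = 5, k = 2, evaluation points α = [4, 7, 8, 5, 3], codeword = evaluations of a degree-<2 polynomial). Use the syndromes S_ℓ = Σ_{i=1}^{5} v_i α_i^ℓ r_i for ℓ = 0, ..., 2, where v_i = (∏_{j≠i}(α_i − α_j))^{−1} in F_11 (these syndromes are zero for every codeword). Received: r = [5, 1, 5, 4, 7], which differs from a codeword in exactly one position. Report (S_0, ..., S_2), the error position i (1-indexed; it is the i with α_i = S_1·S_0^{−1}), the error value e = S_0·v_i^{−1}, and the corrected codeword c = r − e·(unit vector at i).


S = (6, 2, 8), error at position 1, error magnitude e = 5, c = [0, 1, 5, 4, 7].

Step 1: column multipliers v_i = (∏_{j≠i}(α_i − α_j))^{−1} mod 11.
  i = 1 (α = 4): (4−7)(4−8)(4−5)(4−3) = (−3)·(−4)·(−1)·1 = −12 ≡ 10, so v_1 = 10^{−1} = 10 (mod 11).
  i = 2 (α = 7): (7−4)(7−8)(7−5)(7−3) = 3·(−1)·2·4 = −24 ≡ 9, so v_2 = 9^{−1} = 5 (mod 11).
  i = 3 (α = 8): (8−4)(8−7)(8−5)(8−3) = 4·1·3·5 = 60 ≡ 5, so v_3 = 5^{−1} = 9 (mod 11).
  i = 4 (α = 5): (5−4)(5−7)(5−8)(5−3) = 1·(−2)·(−3)·2 = 12 ≡ 1, so v_4 = 1^{−1} = 1 (mod 11).
  i = 5 (α = 3): (3−4)(3−7)(3−8)(3−5) = (−1)·(−4)·(−5)·(−2) = 40 ≡ 7, so v_5 = 7^{−1} = 8 (mod 11).
  v = [10, 5, 9, 1, 8].
Step 2: syndromes of r = [5, 1, 5, 4, 7] (all sums mod 11).
  S_0 = Σ v_i r_i = 10·5 + 5·1 + 9·5 + 1·4 + 8·7 = 160 ≡ 6.
  S_1 = Σ v_i α_i r_i = 10·4·5 + 5·7·1 + 9·8·5 + 1·5·4 + 8·3·7 = 783 ≡ 2.
  α_i^2 mod 11 = [5, 5, 9, 3, 9].
  S_2 = Σ v_i α_i^2 r_i = 10·5·5 + 5·5·1 + 9·9·5 + 1·3·4 + 8·9·7 = 1196 ≡ 8.
  S = (6, 2, 8) ≠ 0, so r is not a codeword (an error is present).
Step 3: locate the error. For a single error e at position i, S_ℓ = v_i·e·α_i^ℓ, so α_err = S_1/S_0.
  S_0^{−1} = 6^{−1} = 2 (mod 11), so α_err = 2·2 = 4 ≡ 4 = α_1. Error position i = 1.
  Consistency check: S_2/S_1 = 8·6 = 48 ≡ 4 = α_err ✓ (single-error assumption holds).
Step 4: error magnitude e = S_0/v_1 = S_0·∏_{j≠1}(α_1 − α_j) = 6·10 = 60 ≡ 5 (mod 11).
Step 5: correct position 1: c_1 = r_1 − e = 5 − 5 ≡ 0 (mod 11). Hence c = [0, 1, 5, 4, 7].
  Check: interpolating c through the α_i gives m(x) = 6 + 4·x (degree < 2) with m(α_i) = c_i for every i, so c is indeed a codeword.


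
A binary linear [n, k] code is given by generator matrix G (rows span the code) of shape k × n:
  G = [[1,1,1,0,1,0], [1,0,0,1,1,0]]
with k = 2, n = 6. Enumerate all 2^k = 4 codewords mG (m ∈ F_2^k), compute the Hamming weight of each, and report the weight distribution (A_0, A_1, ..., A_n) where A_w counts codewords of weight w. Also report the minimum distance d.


Weight distribution: A_0 = 1, A_3 = 2, A_4 = 1. Minimum distance d = 3.

Enumerate all 2^2 = 4 messages m ∈ F_2^2.
For each, compute codeword c = mG in F_2^6, then tally its weight.
  m = 00 → c = 000000, weight = 0.
  m = 10 → c = 111010, weight = 4.
  m = 01 → c = 100110, weight = 3.
  m = 11 → c = 011100, weight = 3.
Tally weights:
  weight 0: 1 codewords.
  weight 3: 2 codewords.
  weight 4: 1 codewords.
Minimum distance d = smallest w > 0 with A_w > 0 = 3.
Sanity: Σ A_w = 4 = 2^2 = 4 ✓.


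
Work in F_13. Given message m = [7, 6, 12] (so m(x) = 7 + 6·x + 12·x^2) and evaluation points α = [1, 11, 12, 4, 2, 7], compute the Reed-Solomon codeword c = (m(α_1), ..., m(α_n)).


c = [12, 4, 0, 2, 2, 0]

Message polynomial: m(x) = 7 + 6·x + 12·x^2 (mod 13).
For each evaluation point α_i, compute m(α_i) mod 13:
  α_1 = 1: Horner steps 12 → 5 → 12, so m(1) = 12.
  α_2 = 11: Horner steps 12 → 8 → 4, so m(11) = 4.
  α_3 = 12: Horner steps 12 → 7 → 0, so m(12) = 0.
  α_4 = 4: Horner steps 12 → 2 → 2, so m(4) = 2.
  α_5 = 2: Horner steps 12 → 4 → 2, so m(2) = 2.
  α_6 = 7: Horner steps 12 → 12 → 0, so m(7) = 0.
Codeword c = [12, 4, 0, 2, 2, 0] ∈ F_13^6.


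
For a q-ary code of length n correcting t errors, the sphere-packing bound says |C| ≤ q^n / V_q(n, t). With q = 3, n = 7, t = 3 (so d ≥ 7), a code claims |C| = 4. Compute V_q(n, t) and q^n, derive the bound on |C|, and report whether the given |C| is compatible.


V_q(n, t) = 379, q^n = 2187, Hamming bound = 5, |C| = 4 ≤ bound (satisfied).

Step 1: Compute V_q(n, t) = Σ_{j=0}^3 C(n, j) (q−1)^j.
  j = 0: C(7,0)·(2)^0 = 1·1 = 1.
  j = 1: C(7,1)·(2)^1 = 7·2 = 14.
  j = 2: C(7,2)·(2)^2 = 21·4 = 84.
  j = 3: C(7,3)·(2)^3 = 35·8 = 280.
  V_q(n, t) = 1 + 14 + 84 + 280 = 379.
Step 2: q^n = 3^7 = 2187.
Step 3: Hamming bound ⌊q^n / V_q(n,t)⌋ = ⌊2187/379⌋ = 5.
Step 4: Compare |C| = 4 to 5: satisfied.
The claimed |C| lies below the Hamming bound.


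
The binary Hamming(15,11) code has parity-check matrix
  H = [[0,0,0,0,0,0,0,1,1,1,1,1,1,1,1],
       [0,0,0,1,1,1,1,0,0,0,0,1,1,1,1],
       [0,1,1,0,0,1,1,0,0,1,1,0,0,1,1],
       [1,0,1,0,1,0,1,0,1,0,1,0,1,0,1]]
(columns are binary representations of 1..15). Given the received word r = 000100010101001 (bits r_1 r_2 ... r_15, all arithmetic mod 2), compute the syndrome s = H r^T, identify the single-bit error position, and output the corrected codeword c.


s = (0, 1, 0, 1)^T, error position = 5, corrected codeword c = 000110010101001

Compute s = H r^T mod 2 one row at a time:
  s_1 = 1 + 0 + 1 + 0 + 1 + 0 + 0 + 1 = 4 ≡ 0 (mod 2).
  s_2 = 1 + 0 + 0 + 0 + 1 + 0 + 0 + 1 = 3 ≡ 1 (mod 2).
  s_3 = 0 + 0 + 0 + 0 + 1 + 0 + 0 + 1 = 2 ≡ 0 (mod 2).
  s_4 = 0 + 0 + 0 + 0 + 0 + 0 + 0 + 1 = 1 ≡ 1 (mod 2).
s = (0, 1, 0, 1)^T — this equals column 5 of H (binary 0101), so error is at position 5.
Correct: flip bit 5 of r = 000100010101001 to get c = 000110010101001.


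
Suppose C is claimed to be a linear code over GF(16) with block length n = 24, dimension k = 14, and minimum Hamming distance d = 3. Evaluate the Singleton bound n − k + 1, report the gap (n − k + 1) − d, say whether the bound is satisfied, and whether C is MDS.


Singleton RHS = n − k + 1 = 11, slack = 8, bound satisfied, not MDS.

Singleton bound: d ≤ n − k + 1.
Here n = 24, k = 14, so n − k + 1 = 11.
Given d = 3, check d ≤ 11: YES.
Slack = (n − k + 1) − d = 8.
The code is NOT MDS (slack = 8 > 0).
Description: the claimed parameters are [24, 14, 3]_16; such a code would be non-MDS.


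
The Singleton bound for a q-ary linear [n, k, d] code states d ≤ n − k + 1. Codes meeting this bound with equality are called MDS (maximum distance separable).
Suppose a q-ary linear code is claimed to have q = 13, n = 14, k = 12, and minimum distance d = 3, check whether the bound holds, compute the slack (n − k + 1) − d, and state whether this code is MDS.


Singleton RHS = n − k + 1 = 3, slack = 0, bound satisfied, MDS.

Singleton bound: d ≤ n − k + 1.
Here n = 14, k = 12, so n − k + 1 = 3.
Given d = 3, check d ≤ 3: YES.
Slack = (n − k + 1) − d = 0.
The code is MDS (slack = 0).
Description: the claimed parameters are [14, 12, 3]_13; such a code would be MDS (meets Singleton bound).


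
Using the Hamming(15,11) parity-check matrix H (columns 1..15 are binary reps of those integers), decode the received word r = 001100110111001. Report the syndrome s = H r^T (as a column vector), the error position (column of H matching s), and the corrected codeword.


s = (1, 0, 1, 0)^T, error position = 10, corrected codeword c = 001100110011001

Compute s = H r^T mod 2 one row at a time:
  s_1 = 1 + 0 + 1 + 1 + 1 + 0 + 0 + 1 = 5 ≡ 1 (mod 2).
  s_2 = 1 + 0 + 0 + 1 + 1 + 0 + 0 + 1 = 4 ≡ 0 (mod 2).
  s_3 = 0 + 1 + 0 + 1 + 1 + 1 + 0 + 1 = 5 ≡ 1 (mod 2).
  s_4 = 0 + 1 + 0 + 1 + 0 + 1 + 0 + 1 = 4 ≡ 0 (mod 2).
s = (1, 0, 1, 0)^T — this equals column 10 of H (binary 1010), so error is at position 10.
Correct: flip bit 10 of r = 001100110111001 to get c = 001100110011001.


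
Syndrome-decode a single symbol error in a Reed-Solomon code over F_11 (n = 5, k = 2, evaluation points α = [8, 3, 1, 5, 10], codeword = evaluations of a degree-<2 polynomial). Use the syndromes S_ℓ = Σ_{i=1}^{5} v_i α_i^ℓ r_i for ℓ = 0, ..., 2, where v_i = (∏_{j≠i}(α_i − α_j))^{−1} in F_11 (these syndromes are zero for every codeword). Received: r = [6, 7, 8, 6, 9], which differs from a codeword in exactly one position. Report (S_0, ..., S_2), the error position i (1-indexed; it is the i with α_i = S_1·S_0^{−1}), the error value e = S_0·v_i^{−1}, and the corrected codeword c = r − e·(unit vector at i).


S = (4, 10, 3), error at position 1, error magnitude e = 7, c = [10, 7, 8, 6, 9].

Step 1: column multipliers v_i = (∏_{j≠i}(α_i − α_j))^{−1} mod 11.
  i = 1 (α = 8): (8−3)(8−1)(8−5)(8−10) = 5·7·3·(−2) = −210 ≡ 10, so v_1 = 10^{−1} = 10 (mod 11).
  i = 2 (α = 3): (3−8)(3−1)(3−5)(3−10) = (−5)·2·(−2)·(−7) = −140 ≡ 3, so v_2 = 3^{−1} = 4 (mod 11).
  i = 3 (α = 1): (1−8)(1−3)(1−5)(1−10) = (−7)·(−2)·(−4)·(−9) = 504 ≡ 9, so v_3 = 9^{−1} = 5 (mod 11).
  i = 4 (α = 5): (5−8)(5−3)(5−1)(5−10) = (−3)·2·4·(−5) = 120 ≡ 10, so v_4 = 10^{−1} = 10 (mod 11).
  i = 5 (α = 10): (10−8)(10−3)(10−1)(10−5) = 2·7·9·5 = 630 ≡ 3, so v_5 = 3^{−1} = 4 (mod 11).
  v = [10, 4, 5, 10, 4].
Step 2: syndromes of r = [6, 7, 8, 6, 9] (all sums mod 11).
  S_0 = Σ v_i r_i = 10·6 + 4·7 + 5·8 + 10·6 + 4·9 = 224 ≡ 4.
  S_1 = Σ v_i α_i r_i = 10·8·6 + 4·3·7 + 5·1·8 + 10·5·6 + 4·10·9 = 1264 ≡ 10.
  α_i^2 mod 11 = [9, 9, 1, 3, 1].
  S_2 = Σ v_i α_i^2 r_i = 10·9·6 + 4·9·7 + 5·1·8 + 10·3·6 + 4·1·9 = 1048 ≡ 3.
  S = (4, 10, 3) ≠ 0, so r is not a codeword (an error is present).
Step 3: locate the error. For a single error e at position i, S_ℓ = v_i·e·α_i^ℓ, so α_err = S_1/S_0.
  S_0^{−1} = 4^{−1} = 3 (mod 11), so α_err = 10·3 = 30 ≡ 8 = α_1. Error position i = 1.
  Consistency check: S_2/S_1 = 3·10 = 30 ≡ 8 = α_err ✓ (single-error assumption holds).
Step 4: error magnitude e = S_0/v_1 = S_0·∏_{j≠1}(α_1 − α_j) = 4·10 = 40 ≡ 7 (mod 11).
Step 5: correct position 1: c_1 = r_1 − e = 6 − 7 ≡ 10 (mod 11). Hence c = [10, 7, 8, 6, 9].
  Check: interpolating c through the α_i gives m(x) = 3 + 5·x (degree < 2) with m(α_i) = c_i for every i, so c is indeed a codeword.


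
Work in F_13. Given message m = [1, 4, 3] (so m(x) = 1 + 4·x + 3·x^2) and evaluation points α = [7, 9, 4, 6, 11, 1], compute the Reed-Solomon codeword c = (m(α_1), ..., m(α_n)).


c = [7, 7, 0, 3, 5, 8]

Message polynomial: m(x) = 1 + 4·x + 3·x^2 (mod 13).
For each evaluation point α_i, compute m(α_i) mod 13:
  α_1 = 7: Horner steps 3 → 12 → 7, so m(7) = 7.
  α_2 = 9: Horner steps 3 → 5 → 7, so m(9) = 7.
  α_3 = 4: Horner steps 3 → 3 → 0, so m(4) = 0.
  α_4 = 6: Horner steps 3 → 9 → 3, so m(6) = 3.
  α_5 = 11: Horner steps 3 → 11 → 5, so m(11) = 5.
  α_6 = 1: Horner steps 3 → 7 → 8, so m(1) = 8.
Codeword c = [7, 7, 0, 3, 5, 8] ∈ F_13^6.


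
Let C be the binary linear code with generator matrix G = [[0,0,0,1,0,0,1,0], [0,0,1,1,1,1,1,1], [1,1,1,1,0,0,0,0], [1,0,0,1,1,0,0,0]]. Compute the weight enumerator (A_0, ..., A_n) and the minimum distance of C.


Weight distribution: A_0 = 1, A_2 = 1, A_3 = 4, A_4 = 3, A_5 = 4, A_6 = 3. Minimum distance d = 2.

Enumerate all 2^4 = 16 messages m ∈ F_2^4.
For each, compute codeword c = mG in F_2^8, then tally its weight.
  m = 0000 → c = 00000000, weight = 0.
  m = 1000 → c = 00010010, weight = 2.
  m = 0100 → c = 00111111, weight = 6.
  m = 1100 → c = 00101101, weight = 4.
  m = 0010 → c = 11110000, weight = 4.
  m = 1010 → c = 11100010, weight = 4.
  m = 0110 → c = 11001111, weight = 6.
  m = 1110 → c = 11011101, weight = 6.
  m = 0001 → c = 10011000, weight = 3.
  m = 1001 → c = 10001010, weight = 3.
  m = 0101 → c = 10100111, weight = 5.
  m = 1101 → c = 10110101, weight = 5.
  m = 0011 → c = 01101000, weight = 3.
  m = 1011 → c = 01111010, weight = 5.
  m = 0111 → c = 01010111, weight = 5.
  m = 1111 → c = 01000101, weight = 3.
Tally weights:
  weight 0: 1 codewords.
  weight 2: 1 codewords.
  weight 3: 4 codewords.
  weight 4: 3 codewords.
  weight 5: 4 codewords.
  weight 6: 3 codewords.
Minimum distance d = smallest w > 0 with A_w > 0 = 2.
Sanity: Σ A_w = 16 = 2^4 = 16 ✓.


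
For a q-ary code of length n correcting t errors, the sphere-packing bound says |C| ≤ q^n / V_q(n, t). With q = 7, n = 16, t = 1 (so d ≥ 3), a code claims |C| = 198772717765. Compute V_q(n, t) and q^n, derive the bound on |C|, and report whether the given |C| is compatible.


V_q(n, t) = 97, q^n = 33232930569601, Hamming bound = 342607531645, |C| = 198772717765 ≤ bound (satisfied).

Step 1: Compute V_q(n, t) = Σ_{j=0}^1 C(n, j) (q−1)^j.
  j = 0: C(16,0)·(6)^0 = 1·1 = 1.
  j = 1: C(16,1)·(6)^1 = 16·6 = 96.
  V_q(n, t) = 1 + 96 = 97.
Step 2: q^n = 7^16 = 33232930569601.
Step 3: Hamming bound ⌊q^n / V_q(n,t)⌋ = ⌊33232930569601/97⌋ = 342607531645.
Step 4: Compare |C| = 198772717765 to 342607531645: satisfied.
The claimed |C| lies below the Hamming bound.


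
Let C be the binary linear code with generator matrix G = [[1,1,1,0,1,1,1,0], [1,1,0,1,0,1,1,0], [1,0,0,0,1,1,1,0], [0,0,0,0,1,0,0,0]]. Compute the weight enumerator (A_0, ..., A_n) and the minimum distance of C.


Weight distribution: A_0 = 1, A_1 = 1, A_2 = 3, A_3 = 4, A_4 = 1, A_5 = 3, A_6 = 3. Minimum distance d = 1.

Enumerate all 2^4 = 16 messages m ∈ F_2^4.
For each, compute codeword c = mG in F_2^8, then tally its weight.
  m = 0000 → c = 00000000, weight = 0.
  m = 1000 → c = 11101110, weight = 6.
  m = 0100 → c = 11010110, weight = 5.
  m = 1100 → c = 00111000, weight = 3.
  m = 0010 → c = 10001110, weight = 4.
  m = 1010 → c = 01100000, weight = 2.
  m = 0110 → c = 01011000, weight = 3.
  m = 1110 → c = 10110110, weight = 5.
  m = 0001 → c = 00001000, weight = 1.
  m = 1001 → c = 11100110, weight = 5.
  m = 0101 → c = 11011110, weight = 6.
  m = 1101 → c = 00110000, weight = 2.
  m = 0011 → c = 10000110, weight = 3.
  m = 1011 → c = 01101000, weight = 3.
  m = 0111 → c = 01010000, weight = 2.
  m = 1111 → c = 10111110, weight = 6.
Tally weights:
  weight 0: 1 codewords.
  weight 1: 1 codewords.
  weight 2: 3 codewords.
  weight 3: 4 codewords.
  weight 4: 1 codewords.
  weight 5: 3 codewords.
  weight 6: 3 codewords.
Minimum distance d = smallest w > 0 with A_w > 0 = 1.
Sanity: Σ A_w = 16 = 2^4 = 16 ✓.


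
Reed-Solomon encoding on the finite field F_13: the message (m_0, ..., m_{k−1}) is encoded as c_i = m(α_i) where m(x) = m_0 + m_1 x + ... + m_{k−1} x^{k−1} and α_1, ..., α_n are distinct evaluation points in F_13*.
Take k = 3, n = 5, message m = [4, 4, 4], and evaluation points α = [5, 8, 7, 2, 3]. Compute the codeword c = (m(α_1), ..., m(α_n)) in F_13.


c = [7, 6, 7, 2, 0]

Message polynomial: m(x) = 4 + 4·x + 4·x^2 (mod 13).
For each evaluation point α_i, compute m(α_i) mod 13:
  α_1 = 5: Horner steps 4 → 11 → 7, so m(5) = 7.
  α_2 = 8: Horner steps 4 → 10 → 6, so m(8) = 6.
  α_3 = 7: Horner steps 4 → 6 → 7, so m(7) = 7.
  α_4 = 2: Horner steps 4 → 12 → 2, so m(2) = 2.
  α_5 = 3: Horner steps 4 → 3 → 0, so m(3) = 0.
Codeword c = [7, 6, 7, 2, 0] ∈ F_13^5.


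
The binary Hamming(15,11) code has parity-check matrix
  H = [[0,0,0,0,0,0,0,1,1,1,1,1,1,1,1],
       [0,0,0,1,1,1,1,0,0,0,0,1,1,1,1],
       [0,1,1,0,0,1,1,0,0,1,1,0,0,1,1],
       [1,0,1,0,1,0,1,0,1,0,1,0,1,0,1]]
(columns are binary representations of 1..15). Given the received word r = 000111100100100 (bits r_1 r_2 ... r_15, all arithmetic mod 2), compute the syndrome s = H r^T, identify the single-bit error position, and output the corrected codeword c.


s = (0, 1, 1, 1)^T, error position = 7, corrected codeword c = 000111000100100

Compute s = H r^T mod 2 one row at a time:
  s_1 = 0 + 0 + 1 + 0 + 0 + 1 + 0 + 0 = 2 ≡ 0 (mod 2).
  s_2 = 1 + 1 + 1 + 1 + 0 + 1 + 0 + 0 = 5 ≡ 1 (mod 2).
  s_3 = 0 + 0 + 1 + 1 + 1 + 0 + 0 + 0 = 3 ≡ 1 (mod 2).
  s_4 = 0 + 0 + 1 + 1 + 0 + 0 + 1 + 0 = 3 ≡ 1 (mod 2).
s = (0, 1, 1, 1)^T — this equals column 7 of H (binary 0111), so error is at position 7.
Correct: flip bit 7 of r = 000111100100100 to get c = 000111000100100.


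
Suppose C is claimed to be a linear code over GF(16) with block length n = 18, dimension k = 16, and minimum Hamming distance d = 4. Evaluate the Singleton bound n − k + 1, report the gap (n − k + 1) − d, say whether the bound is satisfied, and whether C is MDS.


Singleton RHS = n − k + 1 = 3, slack = -1, bound violated (no such code; not MDS).

Singleton bound: d ≤ n − k + 1.
Here n = 18, k = 16, so n − k + 1 = 3.
Given d = 4, check d ≤ 3: NO.
Slack = (n − k + 1) − d = -1.
The slack is negative: d = 4 exceeds n − k + 1 = 3 by 1, so the Singleton bound is violated and no linear [18, 16, 4]_16 code can exist. In particular it is not MDS (MDS requires d = n − k + 1 exactly).
Description: the claimed parameters are [18, 16, 4]_16; such a code would be impossible (violates the Singleton bound).


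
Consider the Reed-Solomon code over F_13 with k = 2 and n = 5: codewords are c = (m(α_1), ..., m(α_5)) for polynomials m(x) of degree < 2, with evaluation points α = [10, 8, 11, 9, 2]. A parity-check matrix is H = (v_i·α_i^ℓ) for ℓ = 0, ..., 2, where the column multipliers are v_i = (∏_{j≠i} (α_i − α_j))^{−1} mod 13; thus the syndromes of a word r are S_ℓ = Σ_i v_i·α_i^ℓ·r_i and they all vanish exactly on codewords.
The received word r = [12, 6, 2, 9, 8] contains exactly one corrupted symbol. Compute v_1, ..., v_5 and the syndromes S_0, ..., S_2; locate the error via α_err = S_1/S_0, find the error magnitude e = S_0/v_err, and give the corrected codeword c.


S = (9, 5, 10), error at position 5, error magnitude e = 7, c = [12, 6, 2, 9, 1].

Step 1: column multipliers v_i = (∏_{j≠i}(α_i − α_j))^{−1} mod 13.
  i = 1 (α = 10): (10−8)(10−11)(10−9)(10−2) = 2·(−1)·1·8 = −16 ≡ 10, so v_1 = 10^{−1} = 4 (mod 13).
  i = 2 (α = 8): (8−10)(8−11)(8−9)(8−2) = (−2)·(−3)·(−1)·6 = −36 ≡ 3, so v_2 = 3^{−1} = 9 (mod 13).
  i = 3 (α = 11): (11−10)(11−8)(11−9)(11−2) = 1·3·2·9 = 54 ≡ 2, so v_3 = 2^{−1} = 7 (mod 13).
  i = 4 (α = 9): (9−10)(9−8)(9−11)(9−2) = (−1)·1·(−2)·7 = 14 ≡ 1, so v_4 = 1^{−1} = 1 (mod 13).
  i = 5 (α = 2): (2−10)(2−8)(2−11)(2−9) = (−8)·(−6)·(−9)·(−7) = 3024 ≡ 8, so v_5 = 8^{−1} = 5 (mod 13).
  v = [4, 9, 7, 1, 5].
Step 2: syndromes of r = [12, 6, 2, 9, 8] (all sums mod 13).
  S_0 = Σ v_i r_i = 4·12 + 9·6 + 7·2 + 1·9 + 5·8 = 165 ≡ 9.
  S_1 = Σ v_i α_i r_i = 4·10·12 + 9·8·6 + 7·11·2 + 1·9·9 + 5·2·8 = 1227 ≡ 5.
  α_i^2 mod 13 = [9, 12, 4, 3, 4].
  S_2 = Σ v_i α_i^2 r_i = 4·9·12 + 9·12·6 + 7·4·2 + 1·3·9 + 5·4·8 = 1323 ≡ 10.
  S = (9, 5, 10) ≠ 0, so r is not a codeword (an error is present).
Step 3: locate the error. For a single error e at position i, S_ℓ = v_i·e·α_i^ℓ, so α_err = S_1/S_0.
  S_0^{−1} = 9^{−1} = 3 (mod 13), so α_err = 5·3 = 15 ≡ 2 = α_5. Error position i = 5.
  Consistency check: S_2/S_1 = 10·8 = 80 ≡ 2 = α_err ✓ (single-error assumption holds).
Step 4: error magnitude e = S_0/v_5 = S_0·∏_{j≠5}(α_5 − α_j) = 9·8 = 72 ≡ 7 (mod 13).
Step 5: correct position 5: c_5 = r_5 − e = 8 − 7 ≡ 1 (mod 13). Hence c = [12, 6, 2, 9, 1].
  Check: interpolating c through the α_i gives m(x) = 8 + 3·x (degree < 2) with m(α_i) = c_i for every i, so c is indeed a codeword.


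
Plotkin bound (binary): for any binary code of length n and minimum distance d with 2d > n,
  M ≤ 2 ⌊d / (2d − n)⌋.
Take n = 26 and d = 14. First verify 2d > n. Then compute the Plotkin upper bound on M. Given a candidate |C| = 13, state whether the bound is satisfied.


Plotkin bound M ≤ 14; given |C| = 13 ≤ bound (satisfied).

Check applicability: 2d = 28, n = 26.
2d − n = 2 > 0, so Plotkin applies.
Compute d/(2d−n) = 14/2 ≈ 7.0000.
⌊d/(2d−n)⌋ = 7.
Plotkin bound: M ≤ 2·7 = 14.
Given |C| = 13, check: satisfied.
This |C| is below the Plotkin bound.


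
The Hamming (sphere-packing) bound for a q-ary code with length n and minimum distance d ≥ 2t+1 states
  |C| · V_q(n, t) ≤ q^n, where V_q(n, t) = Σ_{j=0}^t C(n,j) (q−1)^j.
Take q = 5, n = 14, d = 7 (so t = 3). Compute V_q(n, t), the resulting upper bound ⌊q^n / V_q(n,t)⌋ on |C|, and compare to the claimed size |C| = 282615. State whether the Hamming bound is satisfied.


V_q(n, t) = 24809, q^n = 6103515625, Hamming bound = 246020, |C| = 282615 > bound (violated).

Step 1: Compute V_q(n, t) = Σ_{j=0}^3 C(n, j) (q−1)^j.
  j = 0: C(14,0)·(4)^0 = 1·1 = 1.
  j = 1: C(14,1)·(4)^1 = 14·4 = 56.
  j = 2: C(14,2)·(4)^2 = 91·16 = 1456.
  j = 3: C(14,3)·(4)^3 = 364·64 = 23296.
  V_q(n, t) = 1 + 56 + 1456 + 23296 = 24809.
Step 2: q^n = 5^14 = 6103515625.
Step 3: Hamming bound ⌊q^n / V_q(n,t)⌋ = ⌊6103515625/24809⌋ = 246020.
Step 4: Compare |C| = 282615 to 246020: violated.
The claimed |C| lies above the Hamming bound, so no 5-ary code of length 14 with d ≥ 7 can have 282615 codewords.


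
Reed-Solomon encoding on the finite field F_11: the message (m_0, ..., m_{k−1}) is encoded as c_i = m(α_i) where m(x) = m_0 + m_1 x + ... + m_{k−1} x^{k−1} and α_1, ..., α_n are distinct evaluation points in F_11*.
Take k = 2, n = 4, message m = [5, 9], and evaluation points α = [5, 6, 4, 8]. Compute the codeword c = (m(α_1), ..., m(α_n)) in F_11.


c = [6, 4, 8, 0]

Message polynomial: m(x) = 5 + 9·x (mod 11).
For each evaluation point α_i, compute m(α_i) mod 11:
  α_1 = 5: Horner steps 9 → 6, so m(5) = 6.
  α_2 = 6: Horner steps 9 → 4, so m(6) = 4.
  α_3 = 4: Horner steps 9 → 8, so m(4) = 8.
  α_4 = 8: Horner steps 9 → 0, so m(8) = 0.
Codeword c = [6, 4, 8, 0] ∈ F_11^4.


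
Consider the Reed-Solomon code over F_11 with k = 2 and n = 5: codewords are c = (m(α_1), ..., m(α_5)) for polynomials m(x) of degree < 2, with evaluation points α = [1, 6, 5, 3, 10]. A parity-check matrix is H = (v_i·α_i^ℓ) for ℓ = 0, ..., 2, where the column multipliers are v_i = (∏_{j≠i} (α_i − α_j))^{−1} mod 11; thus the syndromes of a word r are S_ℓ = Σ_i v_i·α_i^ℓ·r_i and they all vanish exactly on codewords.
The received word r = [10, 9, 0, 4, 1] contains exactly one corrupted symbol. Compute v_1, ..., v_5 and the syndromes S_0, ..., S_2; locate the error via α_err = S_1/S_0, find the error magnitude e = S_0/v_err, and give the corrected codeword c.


S = (3, 3, 3), error at position 1, error magnitude e = 2, c = [8, 9, 0, 4, 1].

Step 1: column multipliers v_i = (∏_{j≠i}(α_i − α_j))^{−1} mod 11.
  i = 1 (α = 1): (1−6)(1−5)(1−3)(1−10) = (−5)·(−4)·(−2)·(−9) = 360 ≡ 8, so v_1 = 8^{−1} = 7 (mod 11).
  i = 2 (α = 6): (6−1)(6−5)(6−3)(6−10) = 5·1·3·(−4) = −60 ≡ 6, so v_2 = 6^{−1} = 2 (mod 11).
  i = 3 (α = 5): (5−1)(5−6)(5−3)(5−10) = 4·(−1)·2·(−5) = 40 ≡ 7, so v_3 = 7^{−1} = 8 (mod 11).
  i = 4 (α = 3): (3−1)(3−6)(3−5)(3−10) = 2·(−3)·(−2)·(−7) = −84 ≡ 4, so v_4 = 4^{−1} = 3 (mod 11).
  i = 5 (α = 10): (10−1)(10−6)(10−5)(10−3) = 9·4·5·7 = 1260 ≡ 6, so v_5 = 6^{−1} = 2 (mod 11).
  v = [7, 2, 8, 3, 2].
Step 2: syndromes of r = [10, 9, 0, 4, 1] (all sums mod 11).
  S_0 = Σ v_i r_i = 7·10 + 2·9 + 8·0 + 3·4 + 2·1 = 102 ≡ 3.
  S_1 = Σ v_i α_i r_i = 7·1·10 + 2·6·9 + 8·5·0 + 3·3·4 + 2·10·1 = 234 ≡ 3.
  α_i^2 mod 11 = [1, 3, 3, 9, 1].
  S_2 = Σ v_i α_i^2 r_i = 7·1·10 + 2·3·9 + 8·3·0 + 3·9·4 + 2·1·1 = 234 ≡ 3.
  S = (3, 3, 3) ≠ 0, so r is not a codeword (an error is present).
Step 3: locate the error. For a single error e at position i, S_ℓ = v_i·e·α_i^ℓ, so α_err = S_1/S_0.
  S_0^{−1} = 3^{−1} = 4 (mod 11), so α_err = 3·4 = 12 ≡ 1 = α_1. Error position i = 1.
  Consistency check: S_2/S_1 = 3·4 = 12 ≡ 1 = α_err ✓ (single-error assumption holds).
Step 4: error magnitude e = S_0/v_1 = S_0·∏_{j≠1}(α_1 − α_j) = 3·8 = 24 ≡ 2 (mod 11).
Step 5: correct position 1: c_1 = r_1 − e = 10 − 2 ≡ 8 (mod 11). Hence c = [8, 9, 0, 4, 1].
  Check: interpolating c through the α_i gives m(x) = 10 + 9·x (degree < 2) with m(α_i) = c_i for every i, so c is indeed a codeword.


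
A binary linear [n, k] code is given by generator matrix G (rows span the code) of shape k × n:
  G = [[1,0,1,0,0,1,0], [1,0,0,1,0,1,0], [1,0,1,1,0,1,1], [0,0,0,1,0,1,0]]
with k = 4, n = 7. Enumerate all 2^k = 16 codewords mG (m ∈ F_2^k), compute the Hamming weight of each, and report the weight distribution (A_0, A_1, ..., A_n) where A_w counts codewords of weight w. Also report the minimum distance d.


Weight distribution: A_0 = 1, A_1 = 1, A_2 = 6, A_3 = 6, A_4 = 1, A_5 = 1. Minimum distance d = 1.

Enumerate all 2^4 = 16 messages m ∈ F_2^4.
For each, compute codeword c = mG in F_2^7, then tally its weight.
  m = 0000 → c = 0000000, weight = 0.
  m = 1000 → c = 1010010, weight = 3.
  m = 0100 → c = 1001010, weight = 3.
  m = 1100 → c = 0011000, weight = 2.
  m = 0010 → c = 1011011, weight = 5.
  m = 1010 → c = 0001001, weight = 2.
  m = 0110 → c = 0010001, weight = 2.
  m = 1110 → c = 1000011, weight = 3.
  m = 0001 → c = 0001010, weight = 2.
  m = 1001 → c = 1011000, weight = 3.
  m = 0101 → c = 1000000, weight = 1.
  m = 1101 → c = 0010010, weight = 2.
  m = 0011 → c = 1010001, weight = 3.
  m = 1011 → c = 0000011, weight = 2.
  m = 0111 → c = 0011011, weight = 4.
  m = 1111 → c = 1001001, weight = 3.
Tally weights:
  weight 0: 1 codewords.
  weight 1: 1 codewords.
  weight 2: 6 codewords.
  weight 3: 6 codewords.
  weight 4: 1 codewords.
  weight 5: 1 codewords.
Minimum distance d = smallest w > 0 with A_w > 0 = 1.
Sanity: Σ A_w = 16 = 2^4 = 16 ✓.


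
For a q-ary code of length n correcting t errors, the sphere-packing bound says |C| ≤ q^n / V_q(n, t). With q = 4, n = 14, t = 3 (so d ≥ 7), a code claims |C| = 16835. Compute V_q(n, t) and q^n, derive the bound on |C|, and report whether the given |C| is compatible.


V_q(n, t) = 10690, q^n = 268435456, Hamming bound = 25110, |C| = 16835 ≤ bound (satisfied).

Step 1: Compute V_q(n, t) = Σ_{j=0}^3 C(n, j) (q−1)^j.
  j = 0: C(14,0)·(3)^0 = 1·1 = 1.
  j = 1: C(14,1)·(3)^1 = 14·3 = 42.
  j = 2: C(14,2)·(3)^2 = 91·9 = 819.
  j = 3: C(14,3)·(3)^3 = 364·27 = 9828.
  V_q(n, t) = 1 + 42 + 819 + 9828 = 10690.
Step 2: q^n = 4^14 = 268435456.
Step 3: Hamming bound ⌊q^n / V_q(n,t)⌋ = ⌊268435456/10690⌋ = 25110.
Step 4: Compare |C| = 16835 to 25110: satisfied.
The claimed |C| lies below the Hamming bound.


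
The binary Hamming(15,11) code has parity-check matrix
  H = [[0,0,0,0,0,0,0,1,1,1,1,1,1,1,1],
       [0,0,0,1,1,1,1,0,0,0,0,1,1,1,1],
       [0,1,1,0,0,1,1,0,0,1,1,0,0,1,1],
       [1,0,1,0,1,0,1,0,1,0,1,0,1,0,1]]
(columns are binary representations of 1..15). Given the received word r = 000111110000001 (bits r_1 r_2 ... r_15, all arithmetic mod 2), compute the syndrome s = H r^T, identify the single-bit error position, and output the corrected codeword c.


s = (0, 1, 1, 1)^T, error position = 7, corrected codeword c = 000111010000001

Compute s = H r^T mod 2 one row at a time:
  s_1 = 1 + 0 + 0 + 0 + 0 + 0 + 0 + 1 = 2 ≡ 0 (mod 2).
  s_2 = 1 + 1 + 1 + 1 + 0 + 0 + 0 + 1 = 5 ≡ 1 (mod 2).
  s_3 = 0 + 0 + 1 + 1 + 0 + 0 + 0 + 1 = 3 ≡ 1 (mod 2).
  s_4 = 0 + 0 + 1 + 1 + 0 + 0 + 0 + 1 = 3 ≡ 1 (mod 2).
s = (0, 1, 1, 1)^T — this equals column 7 of H (binary 0111), so error is at position 7.
Correct: flip bit 7 of r = 000111110000001 to get c = 000111010000001.


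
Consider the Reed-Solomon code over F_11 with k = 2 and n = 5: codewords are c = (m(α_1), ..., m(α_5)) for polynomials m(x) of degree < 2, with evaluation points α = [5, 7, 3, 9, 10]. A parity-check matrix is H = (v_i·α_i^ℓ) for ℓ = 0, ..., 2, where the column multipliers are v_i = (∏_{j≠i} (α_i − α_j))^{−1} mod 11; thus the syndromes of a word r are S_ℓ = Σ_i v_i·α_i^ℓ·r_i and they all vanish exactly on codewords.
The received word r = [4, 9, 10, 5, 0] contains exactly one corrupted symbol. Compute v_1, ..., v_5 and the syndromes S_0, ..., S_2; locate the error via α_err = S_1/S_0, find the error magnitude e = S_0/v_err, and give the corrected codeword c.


S = (5, 1, 9), error at position 4, error magnitude e = 2, c = [4, 9, 10, 3, 0].

Step 1: column multipliers v_i = (∏_{j≠i}(α_i − α_j))^{−1} mod 11.
  i = 1 (α = 5): (5−7)(5−3)(5−9)(5−10) = (−2)·2·(−4)·(−5) = −80 ≡ 8, so v_1 = 8^{−1} = 7 (mod 11).
  i = 2 (α = 7): (7−5)(7−3)(7−9)(7−10) = 2·4·(−2)·(−3) = 48 ≡ 4, so v_2 = 4^{−1} = 3 (mod 11).
  i = 3 (α = 3): (3−5)(3−7)(3−9)(3−10) = (−2)·(−4)·(−6)·(−7) = 336 ≡ 6, so v_3 = 6^{−1} = 2 (mod 11).
  i = 4 (α = 9): (9−5)(9−7)(9−3)(9−10) = 4·2·6·(−1) = −48 ≡ 7, so v_4 = 7^{−1} = 8 (mod 11).
  i = 5 (α = 10): (10−5)(10−7)(10−3)(10−9) = 5·3·7·1 = 105 ≡ 6, so v_5 = 6^{−1} = 2 (mod 11).
  v = [7, 3, 2, 8, 2].
Step 2: syndromes of r = [4, 9, 10, 5, 0] (all sums mod 11).
  S_0 = Σ v_i r_i = 7·4 + 3·9 + 2·10 + 8·5 + 2·0 = 115 ≡ 5.
  S_1 = Σ v_i α_i r_i = 7·5·4 + 3·7·9 + 2·3·10 + 8·9·5 + 2·10·0 = 749 ≡ 1.
  α_i^2 mod 11 = [3, 5, 9, 4, 1].
  S_2 = Σ v_i α_i^2 r_i = 7·3·4 + 3·5·9 + 2·9·10 + 8·4·5 + 2·1·0 = 559 ≡ 9.
  S = (5, 1, 9) ≠ 0, so r is not a codeword (an error is present).
Step 3: locate the error. For a single error e at position i, S_ℓ = v_i·e·α_i^ℓ, so α_err = S_1/S_0.
  S_0^{−1} = 5^{−1} = 9 (mod 11), so α_err = 1·9 = 9 ≡ 9 = α_4. Error position i = 4.
  Consistency check: S_2/S_1 = 9·1 = 9 ≡ 9 = α_err ✓ (single-error assumption holds).
Step 4: error magnitude e = S_0/v_4 = S_0·∏_{j≠4}(α_4 − α_j) = 5·7 = 35 ≡ 2 (mod 11).
Step 5: correct position 4: c_4 = r_4 − e = 5 − 2 ≡ 3 (mod 11). Hence c = [4, 9, 10, 3, 0].
  Check: interpolating c through the α_i gives m(x) = 8 + 8·x (degree < 2) with m(α_i) = c_i for every i, so c is indeed a codeword.


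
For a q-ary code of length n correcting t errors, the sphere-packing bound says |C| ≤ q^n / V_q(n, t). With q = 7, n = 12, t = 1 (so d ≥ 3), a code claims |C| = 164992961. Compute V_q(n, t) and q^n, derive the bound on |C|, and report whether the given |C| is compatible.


V_q(n, t) = 73, q^n = 13841287201, Hamming bound = 189606673, |C| = 164992961 ≤ bound (satisfied).

Step 1: Compute V_q(n, t) = Σ_{j=0}^1 C(n, j) (q−1)^j.
  j = 0: C(12,0)·(6)^0 = 1·1 = 1.
  j = 1: C(12,1)·(6)^1 = 12·6 = 72.
  V_q(n, t) = 1 + 72 = 73.
Step 2: q^n = 7^12 = 13841287201.
Step 3: Hamming bound ⌊q^n / V_q(n,t)⌋ = ⌊13841287201/73⌋ = 189606673.
Step 4: Compare |C| = 164992961 to 189606673: satisfied.
The claimed |C| lies below the Hamming bound.
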